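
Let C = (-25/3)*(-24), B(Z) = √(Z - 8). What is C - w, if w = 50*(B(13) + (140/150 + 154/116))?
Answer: 7565/87 - 50*√5 ≈ -24.849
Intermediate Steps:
B(Z) = √(-8 + Z)
w = 9835/87 + 50*√5 (w = 50*(√(-8 + 13) + (140/150 + 154/116)) = 50*(√5 + (140*(1/150) + 154*(1/116))) = 50*(√5 + (14/15 + 77/58)) = 50*(√5 + 1967/870) = 50*(1967/870 + √5) = 9835/87 + 50*√5 ≈ 224.85)
C = 200 (C = ((⅓)*(-25))*(-24) = -25/3*(-24) = 200)
C - w = 200 - (9835/87 + 50*√5) = 200 + (-9835/87 - 50*√5) = 7565/87 - 50*√5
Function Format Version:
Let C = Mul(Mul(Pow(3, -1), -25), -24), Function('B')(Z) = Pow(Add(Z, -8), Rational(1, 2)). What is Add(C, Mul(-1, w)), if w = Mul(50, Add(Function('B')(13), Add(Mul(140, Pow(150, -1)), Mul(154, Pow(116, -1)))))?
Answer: Add(Rational(7565, 87), Mul(-50, Pow(5, Rational(1, 2)))) ≈ -24.849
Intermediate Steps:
Function('B')(Z) = Pow(Add(-8, Z), Rational(1, 2))
w = Add(Rational(9835, 87), Mul(50, Pow(5, Rational(1, 2)))) (w = Mul(50, Add(Pow(Add(-8, 13), Rational(1, 2)), Add(Mul(140, Pow(150, -1)), Mul(154, Pow(116, -1))))) = Mul(50, Add(Pow(5, Rational(1, 2)), Add(Mul(140, Rational(1, 150)), Mul(154, Rational(1, 116))))) = Mul(50, Add(Pow(5, Rational(1, 2)), Add(Rational(14, 15), Rational(77, 58)))) = Mul(50, Add(Pow(5, Rational(1, 2)), Rational(1967, 870))) = Mul(50, Add(Rational(1967, 870), Pow(5, Rational(1, 2)))) = Add(Rational(9835, 87), Mul(50, Pow(5, Rational(1, 2)))) ≈ 224.85)
C = 200 (C = Mul(Mul(Rational(1, 3), -25), -24) = Mul(Rational(-25, 3), -24) = 200)
Add(C, Mul(-1, w)) = Add(200, Mul(-1, Add(Rational(9835, 87), Mul(50, Pow(5, Rational(1, 2)))))) = Add(200, Add(Rational(-9835, 87), Mul(-50, Pow(5, Rational(1, 2))))) = Add(Rational(7565, 87), Mul(-50, Pow(5, Rational(1, 2))))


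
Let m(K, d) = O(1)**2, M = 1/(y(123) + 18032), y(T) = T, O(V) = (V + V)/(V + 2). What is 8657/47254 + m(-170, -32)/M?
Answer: 3431663393/425286 ≈ 8069.1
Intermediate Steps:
O(V) = 2*V/(2 + V) (O(V) = (2*V)/(2 + V) = 2*V/(2 + V))
M = 1/18155 (M = 1/(123 + 18032) = 1/18155 ≈ 5.5081e-5)
m(K, d) = 4/9 (m(K, d) = (2*1/(2 + 1))**2 = (2*1/3)**2 = (2*1*(1/3))**2 = (2/3)**2 = 4/9)
8657/47254 + m(-170, -32)/M = 8657/47254 + 4/(9*(1/18155)) = 8657*(1/47254) + (4/9)*18155 = 8657/47254 + 72620/9 = 3431663393/425286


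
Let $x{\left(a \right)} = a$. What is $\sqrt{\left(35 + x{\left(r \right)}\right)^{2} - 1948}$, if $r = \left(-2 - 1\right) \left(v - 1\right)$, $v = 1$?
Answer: $i \sqrt{723} \approx 26.889 i$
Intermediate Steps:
$r = 0$ ($r = \left(-2 - 1\right) \left(1 - 1\right) = \left(-3\right) 0 = 0$)
$\sqrt{\left(35 + x{\left(r \right)}\right)^{2} - 1948} = \sqrt{\left(35 + 0\right)^{2} - 1948} = \sqrt{35^{2} - 1948} = \sqrt{1225 - 1948} = \sqrt{-723} = i \sqrt{723}$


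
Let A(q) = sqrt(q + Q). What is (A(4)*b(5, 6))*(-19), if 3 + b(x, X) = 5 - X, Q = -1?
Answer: 76*sqrt(3) ≈ 131.64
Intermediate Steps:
A(q) = sqrt(-1 + q) (A(q) = sqrt(q - 1) = sqrt(-1 + q))
b(x, X) = 2 - X (b(x, X) = -3 + (5 - X) = 2 - X)
(A(4)*b(5, 6))*(-19) = (sqrt(-1 + 4)*(2 - 1*6))*(-19) = (sqrt(3)*(2 - 6))*(-19) = (sqrt(3)*(-4))*(-19) = -4*sqrt(3)*(-19) = 76*sqrt(3)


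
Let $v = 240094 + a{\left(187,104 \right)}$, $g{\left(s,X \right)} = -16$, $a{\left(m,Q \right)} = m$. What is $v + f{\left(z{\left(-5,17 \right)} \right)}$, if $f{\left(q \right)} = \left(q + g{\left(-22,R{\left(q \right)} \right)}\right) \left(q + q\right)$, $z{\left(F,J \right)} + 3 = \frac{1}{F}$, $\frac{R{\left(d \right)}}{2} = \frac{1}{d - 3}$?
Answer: $\frac{6010097}{25} \approx 2.404 \cdot 10^{5}$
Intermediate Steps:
$R{\left(d \right)} = \frac{2}{-3 + d}$ ($R{\left(d \right)} = \frac{2}{d - 3} = \frac{2}{-3 + d}$)
$z{\left(F,J \right)} = -3 + \frac{1}{F}$
$v = 240281$ ($v = 240094 + 187 = 240281$)
$f{\left(q \right)} = 2 q \left(-16 + q\right)$ ($f{\left(q \right)} = \left(q - 16\right) \left(q + q\right) = \left(-16 + q\right) 2 q = 2 q \left(-16 + q\right)$)
$v + f{\left(z{\left(-5,17 \right)} \right)} = 240281 + 2 \left(-3 + \frac{1}{-5}\right) \left(-16 - \left(3 - \frac{1}{-5}\right)\right) = 240281 + 2 \left(-3 - \frac{1}{5}\right) \left(-16 - \frac{16}{5}\right) = 240281 + 2 \left(- \frac{16}{5}\right) \left(-16 - \frac{16}{5}\right) = 240281 + 2 \left(- \frac{16}{5}\right) \left(- \frac{96}{5}\right) = 240281 + \frac{3072}{25} = \frac{6010097}{25}$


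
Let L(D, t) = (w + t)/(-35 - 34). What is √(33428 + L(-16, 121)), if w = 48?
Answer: √159139047/69 ≈ 182.83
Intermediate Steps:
L(D, t) = -16/23 - t/69 (L(D, t) = (48 + t)/(-35 - 34) = (48 + t)/(-69) = (48 + t)*(-1/69) = -16/23 - t/69)
√(33428 + L(-16, 121)) = √(33428 + (-16/23 - 1/69*121)) = √(33428 + (-16/23 - 121/69)) = √(33428 - 169/69) = √(2306363/69) = √159139047/69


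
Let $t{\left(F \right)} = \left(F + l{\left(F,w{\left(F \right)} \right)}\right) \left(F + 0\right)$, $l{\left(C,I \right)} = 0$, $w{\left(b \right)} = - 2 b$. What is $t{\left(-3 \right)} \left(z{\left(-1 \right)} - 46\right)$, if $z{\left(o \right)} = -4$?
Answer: $-450$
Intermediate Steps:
$t{\left(F \right)} = F^{2}$ ($t{\left(F \right)} = \left(F + 0\right) \left(F + 0\right) = F F = F^{2}$)
$t{\left(-3 \right)} \left(z{\left(-1 \right)} - 46\right) = \left(-3\right)^{2} \left(-4 - 46\right) = 9 \left(-50\right) = -450$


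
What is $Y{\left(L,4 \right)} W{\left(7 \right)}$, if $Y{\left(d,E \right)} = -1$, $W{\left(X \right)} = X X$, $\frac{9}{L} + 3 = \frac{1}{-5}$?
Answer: $-49$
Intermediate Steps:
$L = - \frac{45}{16}$ ($L = \frac{9}{-3 + \frac{1}{-5}} = \frac{9}{-3 - \frac{1}{5}} = \frac{9}{- \frac{16}{5}} = 9 \left(- \frac{5}{16}\right) = - \frac{45}{16} \approx -2.8125$)
$W{\left(X \right)} = X^{2}$
$Y{\left(L,4 \right)} W{\left(7 \right)} = - 7^{2} = \left(-1\right) 49 = -49$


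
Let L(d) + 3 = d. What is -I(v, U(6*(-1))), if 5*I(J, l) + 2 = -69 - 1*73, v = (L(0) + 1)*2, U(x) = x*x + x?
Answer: 144/5 ≈ 28.800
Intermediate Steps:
L(d) = -3 + d
U(x) = x + x² (U(x) = x² + x = x + x²)
v = -4 (v = ((-3 + 0) + 1)*2 = (-3 + 1)*2 = -2*2 = -4)
I(J, l) = -144/5 (I(J, l) = -⅖ + (-69 - 1*73)/5 = -⅖ + (-69 - 73)/5 = -⅖ + (⅕)*(-142) = -⅖ - 142/5 = -144/5)
-I(v, U(6*(-1))) = -1*(-144/5) = 144/5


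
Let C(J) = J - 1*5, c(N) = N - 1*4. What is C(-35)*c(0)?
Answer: 160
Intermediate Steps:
c(N) = -4 + N (c(N) = N - 4 = -4 + N)
C(J) = -5 + J (C(J) = J - 5 = -5 + J)
C(-35)*c(0) = (-5 - 35)*(-4 + 0) = -40*(-4) = 160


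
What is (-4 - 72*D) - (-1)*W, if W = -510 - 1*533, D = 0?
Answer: -1047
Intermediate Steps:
W = -1043 (W = -510 - 533 = -1043)
(-4 - 72*D) - (-1)*W = (-4 - 72*0) - (-1)*(-1043) = (-4 + 0) - 1*1043 = -4 - 1043 = -1047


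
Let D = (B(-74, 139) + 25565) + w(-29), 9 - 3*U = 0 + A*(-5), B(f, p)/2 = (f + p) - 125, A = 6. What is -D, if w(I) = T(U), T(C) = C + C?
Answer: -25471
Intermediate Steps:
B(f, p) = -250 + 2*f + 2*p (B(f, p) = 2*((f + p) - 125) = 2*(-125 + f + p) = -250 + 2*f + 2*p)
U = 13 (U = 3 - (0 + 6*(-5))/3 = 3 - (0 - 30)/3 = 3 - ⅓*(-30) = 3 + 10 = 13)
T(C) = 2*C
w(I) = 26 (w(I) = 2*13 = 26)
D = 25471 (D = ((-250 + 2*(-74) + 2*139) + 25565) + 26 = ((-250 - 148 + 278) + 25565) + 26 = (-120 + 25565) + 26 = 25445 + 26 = 25471)
-D = -1*25471 = -25471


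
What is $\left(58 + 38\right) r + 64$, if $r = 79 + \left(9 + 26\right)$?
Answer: $11008$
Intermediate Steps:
$r = 114$ ($r = 79 + 35 = 114$)
$\left(58 + 38\right) r + 64 = \left(58 + 38\right) 114 + 64 = 96 \cdot 114 + 64 = 10944 + 64 = 11008$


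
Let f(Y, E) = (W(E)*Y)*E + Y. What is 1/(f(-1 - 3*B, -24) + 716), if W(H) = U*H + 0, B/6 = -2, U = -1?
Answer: -1/19409 ≈ -5.1523e-5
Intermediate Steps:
B = -12 (B = 6*(-2) = -12)
W(H) = -H (W(H) = -H + 0 = -H)
f(Y, E) = Y - Y*E**2 (f(Y, E) = ((-E)*Y)*E + Y = (-E*Y)*E + Y = -Y*E**2 + Y = Y - Y*E**2)
1/(f(-1 - 3*B, -24) + 716) = 1/((-1 - 3*(-12))*(1 - 1*(-24)**2) + 716) = 1/((-1 + 36)*(1 - 1*576) + 716) = 1/(35*(1 - 576) + 716) = 1/(35*(-575) + 716) = 1/(-20125 + 716) = 1/(-19409) = -1/19409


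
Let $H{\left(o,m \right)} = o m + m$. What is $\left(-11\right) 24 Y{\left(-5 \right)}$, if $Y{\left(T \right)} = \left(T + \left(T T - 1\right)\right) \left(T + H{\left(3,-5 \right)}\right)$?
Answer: $125400$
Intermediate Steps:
$H{\left(o,m \right)} = m + m o$ ($H{\left(o,m \right)} = m o + m = m + m o$)
$Y{\left(T \right)} = \left(-20 + T\right) \left(-1 + T + T^{2}\right)$ ($Y{\left(T \right)} = \left(T + \left(T T - 1\right)\right) \left(T - 5 \left(1 + 3\right)\right) = \left(T + \left(T^{2} - 1\right)\right) \left(T - 20\right) = \left(T + \left(-1 + T^{2}\right)\right) \left(T - 20\right) = \left(-1 + T + T^{2}\right) \left(-20 + T\right) = \left(-20 + T\right) \left(-1 + T + T^{2}\right)$)
$\left(-11\right) 24 Y{\left(-5 \right)} = \left(-11\right) 24 \left(20 + \left(-5\right)^{3} - -105 - 19 \left(-5\right)^{2}\right) = - 264 \left(20 - 125 + 105 - 475\right) = \left(-264\right) \left(-475\right) = 125400$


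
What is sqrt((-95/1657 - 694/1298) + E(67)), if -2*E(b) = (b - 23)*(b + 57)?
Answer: I*sqrt(3155535076684034)/1075393 ≈ 52.236*I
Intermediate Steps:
E(b) = -(-23 + b)*(57 + b)/2 (E(b) = -(b - 23)*(b + 57)/2 = -(-23 + b)*(57 + b)/2)
sqrt((-95/1657 - 694/1298) + E(67)) = sqrt((-95/1657 - 694/1298) + (1311/2 - 17*67 - 1/2*67**2)) = sqrt((-95*1/1657 - 694*1/1298) + (1311/2 - 1139 - 1/2*4489)) = sqrt((-95/1657 - 347/649) + (1311/2 - 1139 - 4489/2)) = sqrt(-636634/1075393 - 2728) = sqrt(-2934308738/1075393) = I*sqrt(3155535076684034)/1075393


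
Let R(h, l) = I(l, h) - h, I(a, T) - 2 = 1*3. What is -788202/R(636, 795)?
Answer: 788202/631 ≈ 1249.1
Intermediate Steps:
I(a, T) = 5 (I(a, T) = 2 + 1*3 = 2 + 3 = 5)
R(h, l) = 5 - h
-788202/R(636, 795) = -788202/(5 - 1*636) = -788202/(5 - 636) = -788202/(-631) = -788202*(-1/631) = 788202/631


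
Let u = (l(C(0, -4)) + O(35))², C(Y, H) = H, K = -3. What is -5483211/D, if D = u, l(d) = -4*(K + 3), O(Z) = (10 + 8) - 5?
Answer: -5483211/169 ≈ -32445.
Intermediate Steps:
O(Z) = 13 (O(Z) = 18 - 5 = 13)
l(d) = 0 (l(d) = -4*(-3 + 3) = -4*0 = 0)
u = 169 (u = (0 + 13)² = 13² = 169)
D = 169
-5483211/D = -5483211/169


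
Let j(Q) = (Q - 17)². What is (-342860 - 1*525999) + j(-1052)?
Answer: 273902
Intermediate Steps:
j(Q) = (-17 + Q)²
(-342860 - 1*525999) + j(-1052) = (-342860 - 1*525999) + (-17 - 1052)² = (-342860 - 525999) + (-1069)² = -868859 + 1142761 = 273902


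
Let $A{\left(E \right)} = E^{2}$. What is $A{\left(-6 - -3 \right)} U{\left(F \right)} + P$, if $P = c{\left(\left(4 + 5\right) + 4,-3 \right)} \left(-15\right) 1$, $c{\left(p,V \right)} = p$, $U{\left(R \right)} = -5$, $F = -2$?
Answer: $-240$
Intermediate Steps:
$P = -195$ ($P = \left(\left(4 + 5\right) + 4\right) \left(-15\right) 1 = \left(9 + 4\right) \left(-15\right) 1 = 13 \left(-15\right) 1 = \left(-195\right) 1 = -195$)
$A{\left(-6 - -3 \right)} U{\left(F \right)} + P = \left(-6 - -3\right)^{2} \left(-5\right) - 195 = \left(-6 + 3\right)^{2} \left(-5\right) - 195 = \left(-3\right)^{2} \left(-5\right) - 195 = 9 \left(-5\right) - 195 = -45 - 195 = -240$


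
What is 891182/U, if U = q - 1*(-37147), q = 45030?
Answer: 24086/2221 ≈ 10.845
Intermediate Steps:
U = 82177 (U = 45030 - 1*(-37147) = 45030 + 37147 = 82177)
891182/U = 891182/82177 = 891182*(1/82177) = 24086/2221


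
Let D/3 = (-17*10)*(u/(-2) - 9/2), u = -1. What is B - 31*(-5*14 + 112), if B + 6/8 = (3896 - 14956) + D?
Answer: -41291/4 ≈ -10323.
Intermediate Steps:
D = 2040 (D = 3*((-17*10)*(-1/(-2) - 9/2)) = 3*(-170*(-1*(-1/2) - 9*1/2)) = 3*(-170*(1/2 - 9/2)) = 3*(-170*(-4)) = 3*680 = 2040)
B = -36083/4 (B = -3/4 + ((3896 - 14956) + 2040) = -3/4 + (-11060 + 2040) = -3/4 - 9020 = -36083/4 ≈ -9020.8)
B - 31*(-5*14 + 112) = -36083/4 - 31*(-5*14 + 112) = -36083/4 - 31*(-70 + 112) = -36083/4 - 31*42 = -36083/4 - 1302 = -41291/4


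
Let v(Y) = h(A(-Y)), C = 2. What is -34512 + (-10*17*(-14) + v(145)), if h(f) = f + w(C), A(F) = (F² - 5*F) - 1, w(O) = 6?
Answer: -10377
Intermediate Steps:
A(F) = -1 + F² - 5*F
h(f) = 6 + f (h(f) = f + 6 = 6 + f)
v(Y) = 5 + Y² + 5*Y (v(Y) = 6 + (-1 + (-Y)² - (-5)*Y) = 6 + (-1 + Y² + 5*Y) = 5 + Y² + 5*Y)
-34512 + (-10*17*(-14) + v(145)) = -34512 + (-10*17*(-14) + (5 + 145² + 5*145)) = -34512 + (-170*(-14) + (5 + 21025 + 725)) = -34512 + (2380 + 21755) = -34512 + 24135 = -10377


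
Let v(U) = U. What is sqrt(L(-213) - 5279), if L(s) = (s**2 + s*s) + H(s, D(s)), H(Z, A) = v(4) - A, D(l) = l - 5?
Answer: sqrt(85681) ≈ 292.71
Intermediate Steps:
D(l) = -5 + l
H(Z, A) = 4 - A
L(s) = 9 - s + 2*s**2 (L(s) = (s**2 + s*s) + (4 - (-5 + s)) = (s**2 + s**2) + (4 + (5 - s)) = 2*s**2 + (9 - s) = 9 - s + 2*s**2)
sqrt(L(-213) - 5279) = sqrt((9 - 1*(-213) + 2*(-213)**2) - 5279) = sqrt((9 + 213 + 2*45369) - 5279) = sqrt((9 + 213 + 90738) - 5279) = sqrt(90960 - 5279) = sqrt(85681)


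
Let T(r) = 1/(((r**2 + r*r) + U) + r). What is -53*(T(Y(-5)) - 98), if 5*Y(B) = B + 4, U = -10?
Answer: 1315407/253 ≈ 5199.2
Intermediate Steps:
Y(B) = 4/5 + B/5 (Y(B) = (B + 4)/5 = (4 + B)/5 = 4/5 + B/5)
T(r) = 1/(-10 + r + 2*r**2) (T(r) = 1/(((r**2 + r*r) - 10) + r) = 1/(((r**2 + r**2) - 10) + r) = 1/((2*r**2 - 10) + r) = 1/((-10 + 2*r**2) + r) = 1/(-10 + r + 2*r**2))
-53*(T(Y(-5)) - 98) = -53*(1/(-10 + (4/5 + (1/5)*(-5)) + 2*(4/5 + (1/5)*(-5))**2) - 98) = -53*(1/(-10 + (4/5 - 1) + 2*(4/5 - 1)**2) - 98) = -53*(1/(-10 - 1/5 + 2*(-1/5)**2) - 98) = -53*(1/(-10 - 1/5 + 2*(1/25)) - 98) = -53*(1/(-10 - 1/5 + 2/25) - 98) = -53*(1/(-253/25) - 98) = -53*(-25/253 - 98) = -53*(-24819/253) = 1315407/253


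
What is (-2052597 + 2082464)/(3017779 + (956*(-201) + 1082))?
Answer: 29867/2826705 ≈ 0.010566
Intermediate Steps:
(-2052597 + 2082464)/(3017779 + (956*(-201) + 1082)) = 29867/(3017779 + (-192156 + 1082)) = 29867/(3017779 - 191074) = 29867/2826705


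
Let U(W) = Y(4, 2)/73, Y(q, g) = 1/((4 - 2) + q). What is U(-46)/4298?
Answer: 1/1882524 ≈ 5.3120e-7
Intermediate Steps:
Y(q, g) = 1/(2 + q)
U(W) = 1/438 (U(W) = 1/((2 + 4)*73) = (1/73)/6 = (⅙)*(1/73) = 1/438)
U(-46)/4298 = (1/438)/4298 = (1/438)*(1/4298) = 1/1882524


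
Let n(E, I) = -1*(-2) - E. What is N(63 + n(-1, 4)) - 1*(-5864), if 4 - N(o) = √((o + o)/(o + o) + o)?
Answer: 5868 - √67 ≈ 5859.8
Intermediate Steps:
n(E, I) = 2 - E
N(o) = 4 - √(1 + o) (N(o) = 4 - √((o + o)/(o + o) + o) = 4 - √((2*o)/((2*o)) + o) = 4 - √((2*o)*(1/(2*o)) + o) = 4 - √(1 + o))
N(63 + n(-1, 4)) - 1*(-5864) = (4 - √(1 + (63 + (2 - 1*(-1))))) - 1*(-5864) = (4 - √(1 + (63 + (2 + 1)))) + 5864 = (4 - √(1 + (63 + 3))) + 5864 = (4 - √(1 + 66)) + 5864 = (4 - √67) + 5864 = 5868 - √67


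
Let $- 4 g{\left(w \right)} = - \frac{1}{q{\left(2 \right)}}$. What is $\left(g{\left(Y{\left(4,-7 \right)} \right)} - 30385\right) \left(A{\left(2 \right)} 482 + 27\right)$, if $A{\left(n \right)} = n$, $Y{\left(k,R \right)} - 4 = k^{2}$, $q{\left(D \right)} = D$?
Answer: $- \frac{240891289}{8} \approx -3.0111 \cdot 10^{7}$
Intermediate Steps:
$Y{\left(k,R \right)} = 4 + k^{2}$
$g{\left(w \right)} = \frac{1}{8}$ ($g{\left(w \right)} = - \frac{\left(-1\right) \frac{1}{2}}{4} = \left(- \frac{1}{4}\right) \left(- \frac{1}{2}\right) = \frac{1}{8}$)
$\left(g{\left(Y{\left(4,-7 \right)} \right)} - 30385\right) \left(A{\left(2 \right)} 482 + 27\right) = \left(\frac{1}{8} - 30385\right) \left(2 \cdot 482 + 27\right) = - \frac{243079 \left(964 + 27\right)}{8} = \left(- \frac{243079}{8}\right) 991 = - \frac{240891289}{8}$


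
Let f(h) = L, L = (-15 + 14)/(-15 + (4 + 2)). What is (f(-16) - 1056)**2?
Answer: 90307009/81 ≈ 1.1149e+6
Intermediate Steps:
L = 1/9 (L = -1/(-15 + 6) = -1/(-9) = -1*(-1/9) = 1/9 ≈ 0.11111)
f(h) = 1/9
(f(-16) - 1056)**2 = (1/9 - 1056)**2 = (-9503/9)**2 = 90307009/81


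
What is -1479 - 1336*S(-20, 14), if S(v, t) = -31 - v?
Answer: 13217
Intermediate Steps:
-1479 - 1336*S(-20, 14) = -1479 - 1336*(-31 - 1*(-20)) = -1479 - 1336*(-31 + 20) = -1479 - 1336*(-11) = -1479 + 14696 = 13217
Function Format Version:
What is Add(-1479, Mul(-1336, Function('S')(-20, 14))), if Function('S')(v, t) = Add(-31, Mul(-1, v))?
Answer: 13217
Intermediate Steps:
Add(-1479, Mul(-1336, Function('S')(-20, 14))) = Add(-1479, Mul(-1336, Add(-31, Mul(-1, -20)))) = Add(-1479, Mul(-1336, Add(-31, 20))) = Add(-1479, Mul(-1336, -11)) = Add(-1479, 14696) = 13217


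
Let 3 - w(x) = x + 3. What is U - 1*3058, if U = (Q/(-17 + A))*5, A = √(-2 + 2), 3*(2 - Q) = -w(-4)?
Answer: -156008/51 ≈ -3059.0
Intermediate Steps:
w(x) = -x (w(x) = 3 - (x + 3) = 3 - (3 + x) = 3 + (-3 - x) = -x)
Q = 10/3 (Q = 2 - (-1)*(-1*(-4))/3 = 2 - (-1)*4/3 = 2 - ⅓*(-4) = 2 + 4/3 = 10/3 ≈ 3.3333)
A = 0 (A = √0 = 0)
U = -50/51 (U = ((10/3)/(-17 + 0))*5 = ((10/3)/(-17))*5 = -1/17*10/3*5 = -10/51*5 = -50/51 ≈ -0.98039)
U - 1*3058 = -50/51 - 1*3058 = -50/51 - 3058 = -156008/51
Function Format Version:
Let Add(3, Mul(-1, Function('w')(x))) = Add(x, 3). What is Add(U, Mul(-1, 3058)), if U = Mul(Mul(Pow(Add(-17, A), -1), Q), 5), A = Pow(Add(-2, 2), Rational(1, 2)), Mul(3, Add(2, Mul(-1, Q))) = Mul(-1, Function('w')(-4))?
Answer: Rational(-156008, 51) ≈ -3059.0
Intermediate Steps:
Function('w')(x) = Mul(-1, x) (Function('w')(x) = Add(3, Mul(-1, Add(x, 3))) = Add(3, Mul(-1, Add(3, x))) = Add(3, Add(-3, Mul(-1, x))) = Mul(-1, x))
Q = Rational(10, 3) (Q = Add(2, Mul(Rational(-1, 3), Mul(-1, Mul(-1, -4)))) = Add(2, Mul(Rational(-1, 3), Mul(-1, 4))) = Add(2, Mul(Rational(-1, 3), -4)) = Add(2, Rational(4, 3)) = Rational(10, 3) ≈ 3.3333)
A = 0 (A = Pow(0, Rational(1, 2)) = 0)
U = Rational(-50, 51) (U = Mul(Mul(Pow(Add(-17, 0), -1), Rational(10, 3)), 5) = Mul(Mul(Pow(-17, -1), Rational(10, 3)), 5) = Mul(Mul(Rational(-1, 17), Rational(10, 3)), 5) = Mul(Rational(-10, 51), 5) = Rational(-50, 51) ≈ -0.98039)
Add(U, Mul(-1, 3058)) = Add(Rational(-50, 51), Mul(-1, 3058)) = Add(Rational(-50, 51), -3058) = Rational(-156008, 51)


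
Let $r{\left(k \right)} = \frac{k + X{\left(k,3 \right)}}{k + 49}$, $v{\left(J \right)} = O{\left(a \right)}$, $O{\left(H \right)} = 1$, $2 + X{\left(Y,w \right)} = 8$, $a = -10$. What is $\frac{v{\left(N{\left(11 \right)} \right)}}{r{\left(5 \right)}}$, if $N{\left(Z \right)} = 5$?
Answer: $\frac{54}{11} \approx 4.9091$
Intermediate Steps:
$X{\left(Y,w \right)} = 6$ ($X{\left(Y,w \right)} = -2 + 8 = 6$)
$v{\left(J \right)} = 1$
$r{\left(k \right)} = \frac{6 + k}{49 + k}$ ($r{\left(k \right)} = \frac{k + 6}{k + 49} = \frac{6 + k}{49 + k}$)
$\frac{v{\left(N{\left(11 \right)} \right)}}{r{\left(5 \right)}} = 1 \frac{1}{\frac{1}{49 + 5} \left(6 + 5\right)} = 1 \frac{1}{\frac{1}{54} \cdot 11} = 1 \frac{1}{\frac{11}{54}} = 1 \cdot \frac{54}{11} = \frac{54}{11}$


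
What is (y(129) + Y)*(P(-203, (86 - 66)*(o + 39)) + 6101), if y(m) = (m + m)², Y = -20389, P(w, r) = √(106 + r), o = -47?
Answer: 281713675 + 138525*I*√6 ≈ 2.8171e+8 + 3.3932e+5*I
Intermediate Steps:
y(m) = 4*m² (y(m) = (2*m)² = 4*m²)
(y(129) + Y)*(P(-203, (86 - 66)*(o + 39)) + 6101) = (4*129² - 20389)*(√(106 + (86 - 66)*(-47 + 39)) + 6101) = (4*16641 - 20389)*(√(106 + 20*(-8)) + 6101) = (66564 - 20389)*(√(106 - 160) + 6101) = 46175*(√(-54) + 6101) = 46175*(3*I*√6 + 6101) = 46175*(6101 + 3*I*√6) = 281713675 + 138525*I*√6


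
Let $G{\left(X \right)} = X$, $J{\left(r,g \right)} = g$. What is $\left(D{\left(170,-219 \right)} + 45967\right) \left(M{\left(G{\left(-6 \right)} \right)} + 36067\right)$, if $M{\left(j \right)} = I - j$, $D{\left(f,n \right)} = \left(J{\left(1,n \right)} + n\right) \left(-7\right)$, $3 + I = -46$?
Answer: $1766364792$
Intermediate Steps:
$I = -49$ ($I = -3 - 46 = -49$)
$D{\left(f,n \right)} = - 14 n$ ($D{\left(f,n \right)} = \left(n + n\right) \left(-7\right) = 2 n \left(-7\right) = - 14 n$)
$M{\left(j \right)} = -49 - j$
$\left(D{\left(170,-219 \right)} + 45967\right) \left(M{\left(G{\left(-6 \right)} \right)} + 36067\right) = \left(\left(-14\right) \left(-219\right) + 45967\right) \left(\left(-49 - -6\right) + 36067\right) = \left(3066 + 45967\right) \left(\left(-49 + 6\right) + 36067\right) = 49033 \left(-43 + 36067\right) = 49033 \cdot 36024 = 1766364792$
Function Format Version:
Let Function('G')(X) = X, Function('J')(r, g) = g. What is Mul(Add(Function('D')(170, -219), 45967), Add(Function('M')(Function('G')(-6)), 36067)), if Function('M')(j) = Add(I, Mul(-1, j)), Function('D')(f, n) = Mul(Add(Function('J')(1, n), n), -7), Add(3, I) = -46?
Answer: 1766364792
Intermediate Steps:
I = -49 (I = Add(-3, -46) = -49)
Function('D')(f, n) = Mul(-14, n) (Function('D')(f, n) = Mul(Add(n, n), -7) = Mul(Mul(2, n), -7) = Mul(-14, n))
Function('M')(j) = Add(-49, Mul(-1, j))
Mul(Add(Function('D')(170, -219), 45967), Add(Function('M')(Function('G')(-6)), 36067)) = Mul(Add(Mul(-14, -219), 45967), Add(Add(-49, Mul(-1, -6)), 36067)) = Mul(Add(3066, 45967), Add(Add(-49, 6), 36067)) = Mul(49033, Add(-43, 36067)) = Mul(49033, 36024) = 1766364792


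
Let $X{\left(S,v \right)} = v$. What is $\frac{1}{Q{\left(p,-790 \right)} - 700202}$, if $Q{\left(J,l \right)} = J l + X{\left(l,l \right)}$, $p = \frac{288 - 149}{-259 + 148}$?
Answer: $- \frac{111}{77700302} \approx -1.4286 \cdot 10^{-6}$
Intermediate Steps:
$p = - \frac{139}{111}$ ($p = \frac{139}{-111} = 139 \left(- \frac{1}{111}\right) = - \frac{139}{111} \approx -1.2523$)
$Q{\left(J,l \right)} = l + J l$ ($Q{\left(J,l \right)} = J l + l = l + J l$)
$\frac{1}{Q{\left(p,-790 \right)} - 700202} = \frac{1}{- 790 \left(1 - \frac{139}{111}\right) - 700202} = \frac{1}{\left(-790\right) \left(- \frac{28}{111}\right) - 700202} = \frac{1}{\frac{22120}{111} - 700202} = \frac{1}{- \frac{77700302}{111}} = - \frac{111}{77700302}$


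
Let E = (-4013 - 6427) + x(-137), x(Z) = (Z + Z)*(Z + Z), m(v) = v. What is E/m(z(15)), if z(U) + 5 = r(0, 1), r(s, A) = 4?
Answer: -64636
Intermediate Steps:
z(U) = -1 (z(U) = -5 + 4 = -1)
x(Z) = 4*Z² (x(Z) = (2*Z)*(2*Z) = 4*Z²)
E = 64636 (E = (-4013 - 6427) + 4*(-137)² = -10440 + 4*18769 = -10440 + 75076 = 64636)
E/m(z(15)) = 64636/(-1) = 64636*(-1) = -64636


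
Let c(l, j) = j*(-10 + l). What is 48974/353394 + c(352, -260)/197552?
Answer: -1359305177/4363355718 ≈ -0.31153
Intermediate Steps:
48974/353394 + c(352, -260)/197552 = 48974/353394 - 260*(-10 + 352)/197552 = 48974*(1/353394) - 260*342*(1/197552) = 24487/176697 - 88920*1/197552 = 24487/176697 - 11115/24694 = -1359305177/4363355718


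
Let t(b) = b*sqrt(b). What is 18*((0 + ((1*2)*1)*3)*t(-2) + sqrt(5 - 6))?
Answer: I*(18 - 216*sqrt(2)) ≈ -287.47*I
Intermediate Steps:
t(b) = b**(3/2)
18*((0 + ((1*2)*1)*3)*t(-2) + sqrt(5 - 6)) = 18*((0 + ((1*2)*1)*3)*(-2)**(3/2) + sqrt(5 - 6)) = 18*((0 + (2*1)*3)*(-2*I*sqrt(2)) + sqrt(-1)) = 18*((0 + 2*3)*(-2*I*sqrt(2)) + I) = 18*((0 + 6)*(-2*I*sqrt(2)) + I) = 18*(6*(-2*I*sqrt(2)) + I) = 18*(-12*I*sqrt(2) + I) = 18*(I - 12*I*sqrt(2)) = 18*I - 216*I*sqrt(2)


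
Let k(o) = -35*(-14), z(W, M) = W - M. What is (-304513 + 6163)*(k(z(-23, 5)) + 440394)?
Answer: -131537741400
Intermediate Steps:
k(o) = 490
(-304513 + 6163)*(k(z(-23, 5)) + 440394) = (-304513 + 6163)*(490 + 440394) = -298350*440884 = -131537741400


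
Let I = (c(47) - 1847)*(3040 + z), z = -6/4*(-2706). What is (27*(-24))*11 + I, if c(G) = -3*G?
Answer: -14119940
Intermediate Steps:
z = 4059 (z = -6*1/4*(-2706) = -3/2*(-2706) = 4059)
I = -14112812 (I = (-3*47 - 1847)*(3040 + 4059) = (-141 - 1847)*7099 = -1988*7099 = -14112812)
(27*(-24))*11 + I = (27*(-24))*11 - 14112812 = -648*11 - 14112812 = -7128 - 14112812 = -14119940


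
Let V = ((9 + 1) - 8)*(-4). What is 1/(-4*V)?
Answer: 1/32 ≈ 0.031250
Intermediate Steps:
V = -8 (V = (10 - 8)*(-4) = 2*(-4) = -8)
1/(-4*V) = 1/(-4*(-8)) = 1/32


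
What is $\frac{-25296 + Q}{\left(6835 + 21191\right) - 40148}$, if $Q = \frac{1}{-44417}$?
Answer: $\frac{38743877}{18566306} \approx 2.0868$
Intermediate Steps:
$Q = - \frac{1}{44417} \approx -2.2514 \cdot 10^{-5}$
$\frac{-25296 + Q}{\left(6835 + 21191\right) - 40148} = \frac{-25296 - \frac{1}{44417}}{\left(6835 + 21191\right) - 40148} = - \frac{1123572433}{44417 \left(28026 - 40148\right)} = - \frac{1123572433}{44417 \left(-12122\right)} = \left(- \frac{1123572433}{44417}\right) \left(- \frac{1}{12122}\right) = \frac{38743877}{18566306}$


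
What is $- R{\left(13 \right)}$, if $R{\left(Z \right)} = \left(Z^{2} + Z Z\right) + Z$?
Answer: $-351$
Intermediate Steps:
$R{\left(Z \right)} = Z + 2 Z^{2}$ ($R{\left(Z \right)} = \left(Z^{2} + Z^{2}\right) + Z = 2 Z^{2} + Z = Z + 2 Z^{2}$)
$- R{\left(13 \right)} = - 13 \left(1 + 2 \cdot 13\right) = - 13 \left(1 + 26\right) = - 13 \cdot 27 = \left(-1\right) 351 = -351$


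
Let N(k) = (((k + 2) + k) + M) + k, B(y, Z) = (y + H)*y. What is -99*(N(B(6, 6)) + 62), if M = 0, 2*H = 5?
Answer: -21483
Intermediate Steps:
H = 5/2 (H = (½)*5 = 5/2 ≈ 2.5000)
B(y, Z) = y*(5/2 + y) (B(y, Z) = (y + 5/2)*y = (5/2 + y)*y = y*(5/2 + y))
N(k) = 2 + 3*k (N(k) = (((k + 2) + k) + 0) + k = (((2 + k) + k) + 0) + k = ((2 + 2*k) + 0) + k = (2 + 2*k) + k = 2 + 3*k)
-99*(N(B(6, 6)) + 62) = -99*((2 + 3*((½)*6*(5 + 2*6))) + 62) = -99*((2 + 3*((½)*6*(5 + 12))) + 62) = -99*((2 + 3*((½)*6*17)) + 62) = -99*((2 + 3*51) + 62) = -99*((2 + 153) + 62) = -99*(155 + 62) = -99*217 = -21483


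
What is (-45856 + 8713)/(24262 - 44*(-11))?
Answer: -37143/24746 ≈ -1.5010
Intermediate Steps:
(-45856 + 8713)/(24262 - 44*(-11)) = -37143/(24262 + 484) = -37143/24746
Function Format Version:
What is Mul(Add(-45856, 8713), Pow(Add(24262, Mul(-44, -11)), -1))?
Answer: Rational(-37143, 24746) ≈ -1.5010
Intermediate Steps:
Mul(Add(-45856, 8713), Pow(Add(24262, Mul(-44, -11)), -1)) = Mul(-37143, Pow(Add(24262, 484), -1)) = Mul(-37143, Pow(24746, -1)) = Mul(-37143, Rational(1, 24746)) = Rational(-37143, 24746)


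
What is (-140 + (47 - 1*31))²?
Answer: 15376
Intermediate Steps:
(-140 + (47 - 1*31))² = (-140 + (47 - 31))² = (-140 + 16)² = (-124)² = 15376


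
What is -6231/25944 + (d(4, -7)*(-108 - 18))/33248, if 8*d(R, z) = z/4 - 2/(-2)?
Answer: -137907883/575057408 ≈ -0.23982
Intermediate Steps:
d(R, z) = 1/8 + z/32 (d(R, z) = (z/4 - 2/(-2))/8 = (z*(1/4) - 2*(-1/2))/8 = (z/4 + 1)/8 = (1 + z/4)/8 = 1/8 + z/32)
-6231/25944 + (d(4, -7)*(-108 - 18))/33248 = -6231/25944 + ((1/8 + (1/32)*(-7))*(-108 - 18))/33248 = -6231*1/25944 + ((1/8 - 7/32)*(-126))*(1/33248) = -2077/8648 - 3/32*(-126)*(1/33248) = -2077/8648 + (189/16)*(1/33248) = -2077/8648 + 189/531968 = -137907883/575057408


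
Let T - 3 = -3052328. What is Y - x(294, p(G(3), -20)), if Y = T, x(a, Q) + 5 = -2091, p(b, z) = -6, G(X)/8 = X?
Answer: -3050229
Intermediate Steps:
T = -3052325 (T = 3 - 3052328 = -3052325)
G(X) = 8*X
x(a, Q) = -2096 (x(a, Q) = -5 - 2091 = -2096)
Y = -3052325
Y - x(294, p(G(3), -20)) = -3052325 - 1*(-2096) = -3052325 + 2096 = -3050229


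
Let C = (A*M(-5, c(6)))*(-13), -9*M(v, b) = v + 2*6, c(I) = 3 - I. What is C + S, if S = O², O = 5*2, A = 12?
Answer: 664/3 ≈ 221.33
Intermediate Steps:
O = 10
M(v, b) = -4/3 - v/9 (M(v, b) = -(v + 2*6)/9 = -(v + 12)/9 = -(12 + v)/9 = -4/3 - v/9)
C = 364/3 (C = (12*(-4/3 - ⅑*(-5)))*(-13) = (12*(-4/3 + 5/9))*(-13) = (12*(-7/9))*(-13) = -28/3*(-13) = 364/3 ≈ 121.33)
S = 100 (S = 10² = 100)
C + S = 364/3 + 100 = 664/3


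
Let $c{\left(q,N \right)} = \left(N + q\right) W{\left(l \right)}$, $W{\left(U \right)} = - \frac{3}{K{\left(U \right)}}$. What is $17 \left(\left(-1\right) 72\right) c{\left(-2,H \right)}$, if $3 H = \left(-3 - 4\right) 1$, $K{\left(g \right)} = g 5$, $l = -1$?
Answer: $\frac{15912}{5} \approx 3182.4$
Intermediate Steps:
$K{\left(g \right)} = 5 g$
$H = - \frac{7}{3}$ ($H = \frac{\left(-3 - 4\right) 1}{3} = \frac{\left(-7\right) 1}{3} = \frac{1}{3} \left(-7\right) = - \frac{7}{3} \approx -2.3333$)
$W{\left(U \right)} = - \frac{3}{5 U}$
$c{\left(q,N \right)} = \frac{3 N}{5} + \frac{3 q}{5}$ ($c{\left(q,N \right)} = \left(N + q\right) \left(- \frac{3}{5 \left(-1\right)}\right) = \left(N + q\right) \left(\left(- \frac{3}{5}\right) \left(-1\right)\right) = \left(N + q\right) \frac{3}{5} = \frac{3 N}{5} + \frac{3 q}{5}$)
$17 \left(\left(-1\right) 72\right) c{\left(-2,H \right)} = 17 \left(\left(-1\right) 72\right) \left(\frac{3}{5} \left(- \frac{7}{3}\right) + \frac{3}{5} \left(-2\right)\right) = 17 \left(-72\right) \left(- \frac{7}{5} - \frac{6}{5}\right) = \left(-1224\right) \left(- \frac{13}{5}\right) = \frac{15912}{5}$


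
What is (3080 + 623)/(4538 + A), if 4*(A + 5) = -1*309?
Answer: 14812/17823 ≈ 0.83106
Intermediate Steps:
A = -329/4 (A = -5 + (-1*309)/4 = -5 + (¼)*(-309) = -5 - 309/4 = -329/4 ≈ -82.250)
(3080 + 623)/(4538 + A) = (3080 + 623)/(4538 - 329/4) = 3703/(17823/4) = 3703*(4/17823) = 14812/17823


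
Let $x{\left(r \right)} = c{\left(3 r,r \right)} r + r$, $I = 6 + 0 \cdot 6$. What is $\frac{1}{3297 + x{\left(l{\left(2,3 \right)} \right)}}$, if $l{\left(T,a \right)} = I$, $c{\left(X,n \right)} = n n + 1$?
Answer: $\frac{1}{3525} \approx 0.00028369$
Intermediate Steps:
$c{\left(X,n \right)} = 1 + n^{2}$ ($c{\left(X,n \right)} = n^{2} + 1 = 1 + n^{2}$)
$I = 6$ ($I = 6 + 0 = 6$)
$l{\left(T,a \right)} = 6$
$x{\left(r \right)} = r + r \left(1 + r^{2}\right)$ ($x{\left(r \right)} = \left(1 + r^{2}\right) r + r = r \left(1 + r^{2}\right) + r = r + r \left(1 + r^{2}\right)$)
$\frac{1}{3297 + x{\left(l{\left(2,3 \right)} \right)}} = \frac{1}{3297 + 6 \left(2 + 6^{2}\right)} = \frac{1}{3297 + 6 \left(2 + 36\right)} = \frac{1}{3297 + 6 \cdot 38} = \frac{1}{3297 + 228} = \frac{1}{3525}$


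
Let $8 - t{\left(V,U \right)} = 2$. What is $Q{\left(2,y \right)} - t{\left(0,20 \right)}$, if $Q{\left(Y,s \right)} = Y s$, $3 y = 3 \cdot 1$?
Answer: $-4$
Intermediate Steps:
$t{\left(V,U \right)} = 6$ ($t{\left(V,U \right)} = 8 - 2 = 6$)
$y = 1$ ($y = \frac{3 \cdot 1}{3} = \frac{1}{3} \cdot 3 = 1$)
$Q{\left(2,y \right)} - t{\left(0,20 \right)} = 2 \cdot 1 - 6 = 2 - 6 = -4$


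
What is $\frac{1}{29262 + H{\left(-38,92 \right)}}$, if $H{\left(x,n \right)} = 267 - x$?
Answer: $\frac{1}{29567} \approx 3.3822 \cdot 10^{-5}$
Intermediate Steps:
$\frac{1}{29262 + H{\left(-38,92 \right)}} = \frac{1}{29262 + \left(267 - -38\right)} = \frac{1}{29262 + \left(267 + 38\right)} = \frac{1}{29262 + 305} = \frac{1}{29567}$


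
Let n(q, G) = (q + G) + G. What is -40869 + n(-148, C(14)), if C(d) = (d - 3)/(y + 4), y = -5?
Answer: -41039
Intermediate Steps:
C(d) = 3 - d (C(d) = (d - 3)/(-5 + 4) = (-3 + d)/(-1) = (-3 + d)*(-1) = 3 - d)
n(q, G) = q + 2*G (n(q, G) = (G + q) + G = q + 2*G)
-40869 + n(-148, C(14)) = -40869 + (-148 + 2*(3 - 1*14)) = -40869 + (-148 + 2*(3 - 14)) = -40869 + (-148 + 2*(-11)) = -40869 + (-148 - 22) = -40869 - 170 = -41039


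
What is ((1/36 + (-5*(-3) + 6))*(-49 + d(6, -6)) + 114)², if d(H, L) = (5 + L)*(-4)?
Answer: 11082241/16 ≈ 6.9264e+5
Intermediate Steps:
d(H, L) = -20 - 4*L
((1/36 + (-5*(-3) + 6))*(-49 + d(6, -6)) + 114)² = ((1/36 + (-5*(-3) + 6))*(-49 + (-20 - 4*(-6))) + 114)² = ((1/36 + (15 + 6))*(-49 + (-20 + 24)) + 114)² = ((1/36 + 21)*(-49 + 4) + 114)² = ((757/36)*(-45) + 114)² = (-3785/4 + 114)² = (-3329/4)² = 11082241/16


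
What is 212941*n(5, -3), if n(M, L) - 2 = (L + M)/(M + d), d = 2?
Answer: 3407056/7 ≈ 4.8672e+5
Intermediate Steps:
n(M, L) = 2 + (L + M)/(2 + M) (n(M, L) = 2 + (L + M)/(M + 2) = 2 + (L + M)/(2 + M))
212941*n(5, -3) = 212941*((4 - 3 + 3*5)/(2 + 5)) = 212941*((4 - 3 + 15)/7) = 212941*((1/7)*16) = 212941*(16/7) = 3407056/7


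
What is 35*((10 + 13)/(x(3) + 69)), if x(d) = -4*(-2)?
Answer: 115/11 ≈ 10.455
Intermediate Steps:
x(d) = 8
35*((10 + 13)/(x(3) + 69)) = 35*((10 + 13)/(8 + 69)) = 35*(23/77) = 115/11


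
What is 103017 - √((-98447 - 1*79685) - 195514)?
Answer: 103017 - I*√373646 ≈ 1.0302e+5 - 611.27*I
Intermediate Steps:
103017 - √((-98447 - 1*79685) - 195514) = 103017 - √((-98447 - 79685) - 195514) = 103017 - √(-178132 - 195514) = 103017 - √(-373646) = 103017 - I*√373646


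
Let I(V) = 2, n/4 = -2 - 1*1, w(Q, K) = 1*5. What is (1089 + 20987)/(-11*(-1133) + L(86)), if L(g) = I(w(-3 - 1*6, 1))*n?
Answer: 22076/12439 ≈ 1.7747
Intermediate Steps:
w(Q, K) = 5
n = -12 (n = 4*(-2 - 1*1) = 4*(-2 - 1) = 4*(-3) = -12)
L(g) = -24 (L(g) = 2*(-12) = -24)
(1089 + 20987)/(-11*(-1133) + L(86)) = (1089 + 20987)/(-11*(-1133) - 24) = 22076/(12463 - 24) = 22076/12439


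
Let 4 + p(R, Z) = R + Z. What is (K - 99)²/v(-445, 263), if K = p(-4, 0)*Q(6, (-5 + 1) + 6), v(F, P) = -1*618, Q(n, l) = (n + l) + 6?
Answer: -44521/618 ≈ -72.040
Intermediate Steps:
p(R, Z) = -4 + R + Z (p(R, Z) = -4 + (R + Z) = -4 + R + Z)
Q(n, l) = 6 + l + n (Q(n, l) = (l + n) + 6 = 6 + l + n)
v(F, P) = -618
K = -112 (K = (-4 - 4 + 0)*(6 + ((-5 + 1) + 6) + 6) = -8*(6 + (-4 + 6) + 6) = -8*(6 + 2 + 6) = -8*14 = -112)
(K - 99)²/v(-445, 263) = (-112 - 99)²/(-618) = (-211)²*(-1/618) = 44521*(-1/618) = -44521/618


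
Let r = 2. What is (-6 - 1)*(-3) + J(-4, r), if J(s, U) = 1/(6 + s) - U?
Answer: 39/2 ≈ 19.500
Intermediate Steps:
(-6 - 1)*(-3) + J(-4, r) = (-6 - 1)*(-3) + (1 - 6*2 - 1*2*(-4))/(6 - 4) = -7*(-3) + (1 - 12 + 8)/2 = 21 + (½)*(-3) = 21 - 3/2 = 39/2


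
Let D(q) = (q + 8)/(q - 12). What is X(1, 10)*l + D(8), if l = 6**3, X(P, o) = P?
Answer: 212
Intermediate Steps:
D(q) = (8 + q)/(-12 + q)
l = 216
X(1, 10)*l + D(8) = 1*216 + (8 + 8)/(-12 + 8) = 216 + 16/(-4) = 216 - 1/4*16 = 216 - 4 = 212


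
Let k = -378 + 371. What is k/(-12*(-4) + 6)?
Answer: -7/54 ≈ -0.12963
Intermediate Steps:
k = -7
k/(-12*(-4) + 6) = -7/(-12*(-4) + 6) = -7/(48 + 6) = -7/54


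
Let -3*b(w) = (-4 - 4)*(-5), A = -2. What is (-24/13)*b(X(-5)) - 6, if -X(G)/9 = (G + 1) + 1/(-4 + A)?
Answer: 242/13 ≈ 18.615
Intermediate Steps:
X(G) = -15/2 - 9*G (X(G) = -9*((G + 1) + 1/(-4 - 2)) = -9*((1 + G) + 1/(-6)) = -9*((1 + G) - ⅙) = -9*(⅚ + G) = -15/2 - 9*G)
b(w) = -40/3 (b(w) = -(-4 - 4)*(-5)/3 = -(-8)*(-5)/3 = -⅓*40 = -40/3)
(-24/13)*b(X(-5)) - 6 = -24/13*(-40/3) - 6 = 320/13 - 6 = 242/13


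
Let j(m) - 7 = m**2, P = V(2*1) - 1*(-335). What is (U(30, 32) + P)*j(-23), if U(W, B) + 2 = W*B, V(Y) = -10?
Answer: 687688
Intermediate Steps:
P = 325 (P = -10 - 1*(-335) = -10 + 335 = 325)
j(m) = 7 + m**2
U(W, B) = -2 + B*W (U(W, B) = -2 + W*B = -2 + B*W)
(U(30, 32) + P)*j(-23) = ((-2 + 32*30) + 325)*(7 + (-23)**2) = ((-2 + 960) + 325)*(7 + 529) = (958 + 325)*536 = 1283*536 = 687688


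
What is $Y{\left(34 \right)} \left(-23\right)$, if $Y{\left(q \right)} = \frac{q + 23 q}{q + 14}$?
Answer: $-391$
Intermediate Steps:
$Y{\left(q \right)} = \frac{24 q}{14 + q}$
$Y{\left(34 \right)} \left(-23\right) = 24 \cdot 34 \frac{1}{14 + 34} \left(-23\right) = 24 \cdot 34 \cdot \frac{1}{48} \left(-23\right) = 17 \left(-23\right) = -391$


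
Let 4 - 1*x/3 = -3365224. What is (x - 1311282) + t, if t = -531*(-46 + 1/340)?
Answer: 2995000989/340 ≈ 8.8088e+6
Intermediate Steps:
x = 10095684 (x = 12 - 3*(-3365224) = 12 + 10095672 = 10095684)
t = 8304309/340 (t = -531*(-46 + 1/340) = -531*(-15639/340) = 8304309/340 ≈ 24424.)
(x - 1311282) + t = (10095684 - 1311282) + 8304309/340 = 8784402 + 8304309/340 = 2995000989/340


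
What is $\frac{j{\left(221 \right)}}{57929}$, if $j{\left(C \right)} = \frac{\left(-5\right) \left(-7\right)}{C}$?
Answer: $\frac{35}{12802309} \approx 2.7339 \cdot 10^{-6}$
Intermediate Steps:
$j{\left(C \right)} = \frac{35}{C}$
$\frac{j{\left(221 \right)}}{57929} = \frac{35 \cdot \frac{1}{221}}{57929} = 35 \cdot \frac{1}{221} \cdot \frac{1}{57929} = \frac{35}{221} \cdot \frac{1}{57929} = \frac{35}{12802309}$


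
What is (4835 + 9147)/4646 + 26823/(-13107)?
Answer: 9773736/10149187 ≈ 0.96301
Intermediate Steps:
(4835 + 9147)/4646 + 26823/(-13107) = 13982*(1/4646) + 26823*(-1/13107) = 6991/2323 - 8941/4369 = 9773736/10149187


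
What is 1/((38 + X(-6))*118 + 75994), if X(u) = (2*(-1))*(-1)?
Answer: 1/80714 ≈ 1.2389e-5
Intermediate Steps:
X(u) = 2 (X(u) = -2*(-1) = 2)
1/((38 + X(-6))*118 + 75994) = 1/((38 + 2)*118 + 75994) = 1/(40*118 + 75994) = 1/(4720 + 75994) = 1/80714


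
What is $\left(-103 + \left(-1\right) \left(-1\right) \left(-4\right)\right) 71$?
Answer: $-7597$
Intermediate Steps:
$\left(-103 + \left(-1\right) \left(-1\right) \left(-4\right)\right) 71 = \left(-103 + 1 \left(-4\right)\right) 71 = \left(-103 - 4\right) 71 = \left(-107\right) 71 = -7597$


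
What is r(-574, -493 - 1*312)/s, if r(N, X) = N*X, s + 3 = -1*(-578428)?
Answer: 92414/115685 ≈ 0.79884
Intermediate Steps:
s = 578425 (s = -3 - 1*(-578428) = -3 + 578428 = 578425)
r(-574, -493 - 1*312)/s = -574*(-493 - 1*312)/578425 = -574*(-493 - 312)*(1/578425) = -574*(-805)*(1/578425) = 462070*(1/578425) = 92414/115685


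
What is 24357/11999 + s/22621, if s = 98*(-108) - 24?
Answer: 423694305/271429379 ≈ 1.5610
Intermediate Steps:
s = -10608 (s = -10584 - 24 = -10608)
24357/11999 + s/22621 = 24357/11999 - 10608/22621 = 423694305/271429379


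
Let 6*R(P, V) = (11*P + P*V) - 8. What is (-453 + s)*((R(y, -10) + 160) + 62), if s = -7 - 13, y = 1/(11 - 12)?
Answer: -208593/2 ≈ -1.0430e+5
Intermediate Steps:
y = -1 (y = 1/(-1) = -1)
R(P, V) = -4/3 + 11*P/6 + P*V/6 (R(P, V) = ((11*P + P*V) - 8)/6 = (-8 + 11*P + P*V)/6 = -4/3 + 11*P/6 + P*V/6)
s = -20
(-453 + s)*((R(y, -10) + 160) + 62) = (-453 - 20)*(((-4/3 + (11/6)*(-1) + (1/6)*(-1)*(-10)) + 160) + 62) = -473*(((-4/3 - 11/6 + 5/3) + 160) + 62) = -473*((-3/2 + 160) + 62) = -473*(317/2 + 62) = -473*441/2 = -208593/2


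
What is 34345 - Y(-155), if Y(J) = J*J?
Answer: 10320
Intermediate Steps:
Y(J) = J²
34345 - Y(-155) = 34345 - 1*(-155)² = 34345 - 1*24025 = 34345 - 24025 = 10320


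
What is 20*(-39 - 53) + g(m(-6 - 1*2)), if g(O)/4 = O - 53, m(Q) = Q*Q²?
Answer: -4100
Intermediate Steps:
m(Q) = Q³
g(O) = -212 + 4*O (g(O) = 4*(O - 53) = 4*(-53 + O) = -212 + 4*O)
20*(-39 - 53) + g(m(-6 - 1*2)) = 20*(-39 - 53) + (-212 + 4*(-6 - 1*2)³) = 20*(-92) + (-212 + 4*(-6 - 2)³) = -1840 + (-212 + 4*(-8)³) = -1840 + (-212 + 4*(-512)) = -1840 + (-212 - 2048) = -1840 - 2260 = -4100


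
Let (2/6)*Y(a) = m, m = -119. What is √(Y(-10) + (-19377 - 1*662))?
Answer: 2*I*√5099 ≈ 142.81*I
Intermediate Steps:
Y(a) = -357 (Y(a) = 3*(-119) = -357)
√(Y(-10) + (-19377 - 1*662)) = √(-357 + (-19377 - 1*662)) = √(-357 + (-19377 - 662)) = √(-357 - 20039) = √(-20396) = 2*I*√5099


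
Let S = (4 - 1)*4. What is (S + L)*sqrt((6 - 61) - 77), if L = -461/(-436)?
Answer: 5693*I*sqrt(33)/218 ≈ 150.02*I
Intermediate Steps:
S = 12 (S = 3*4 = 12)
L = 461/436 (L = -461*(-1/436) = 461/436 ≈ 1.0573)
(S + L)*sqrt((6 - 61) - 77) = (12 + 461/436)*sqrt((6 - 61) - 77) = 5693*sqrt(-55 - 77)/436 = 5693*sqrt(-132)/436 = 5693*(2*I*sqrt(33))/436 = 5693*I*sqrt(33)/218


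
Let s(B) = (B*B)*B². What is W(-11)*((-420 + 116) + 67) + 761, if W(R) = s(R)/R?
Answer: 316208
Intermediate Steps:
s(B) = B⁴ (s(B) = B²*B² = B⁴)
W(R) = R³ (W(R) = R⁴/R = R³)
W(-11)*((-420 + 116) + 67) + 761 = (-11)³*((-420 + 116) + 67) + 761 = -1331*(-304 + 67) + 761 = -1331*(-237) + 761 = 315447 + 761 = 316208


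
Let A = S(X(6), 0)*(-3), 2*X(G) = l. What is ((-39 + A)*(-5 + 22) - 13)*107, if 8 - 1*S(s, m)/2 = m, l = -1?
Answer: -159644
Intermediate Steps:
X(G) = -½ (X(G) = (½)*(-1) = -½)
S(s, m) = 16 - 2*m
A = -48 (A = (16 - 2*0)*(-3) = (16 + 0)*(-3) = 16*(-3) = -48)
((-39 + A)*(-5 + 22) - 13)*107 = ((-39 - 48)*(-5 + 22) - 13)*107 = (-87*17 - 13)*107 = (-1479 - 13)*107 = -1492*107 = -159644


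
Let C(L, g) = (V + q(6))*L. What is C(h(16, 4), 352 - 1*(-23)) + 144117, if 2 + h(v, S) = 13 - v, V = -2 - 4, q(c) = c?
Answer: 144117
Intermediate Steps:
V = -6
h(v, S) = 11 - v (h(v, S) = -2 + (13 - v) = 11 - v)
C(L, g) = 0 (C(L, g) = (-6 + 6)*L = 0*L = 0)
C(h(16, 4), 352 - 1*(-23)) + 144117 = 0 + 144117 = 144117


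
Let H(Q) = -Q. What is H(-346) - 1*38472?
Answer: -38126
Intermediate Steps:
H(-346) - 1*38472 = -1*(-346) - 1*38472 = 346 - 38472 = -38126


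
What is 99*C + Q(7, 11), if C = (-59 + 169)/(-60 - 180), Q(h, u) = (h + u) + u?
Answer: -131/8 ≈ -16.375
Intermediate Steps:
Q(h, u) = h + 2*u
C = -11/24 (C = 110/(-240) = 110*(-1/240) = -11/24 ≈ -0.45833)
99*C + Q(7, 11) = 99*(-11/24) + (7 + 2*11) = -363/8 + (7 + 22) = -363/8 + 29 = -131/8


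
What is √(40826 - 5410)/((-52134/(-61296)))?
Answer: 20432*√8854/8689 ≈ 221.26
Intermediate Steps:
√(40826 - 5410)/((-52134/(-61296))) = √35416/((-52134*(-1/61296))) = (2*√8854)/(8689/10216) = (2*√8854)*(10216/8689) = 20432*√8854/8689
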